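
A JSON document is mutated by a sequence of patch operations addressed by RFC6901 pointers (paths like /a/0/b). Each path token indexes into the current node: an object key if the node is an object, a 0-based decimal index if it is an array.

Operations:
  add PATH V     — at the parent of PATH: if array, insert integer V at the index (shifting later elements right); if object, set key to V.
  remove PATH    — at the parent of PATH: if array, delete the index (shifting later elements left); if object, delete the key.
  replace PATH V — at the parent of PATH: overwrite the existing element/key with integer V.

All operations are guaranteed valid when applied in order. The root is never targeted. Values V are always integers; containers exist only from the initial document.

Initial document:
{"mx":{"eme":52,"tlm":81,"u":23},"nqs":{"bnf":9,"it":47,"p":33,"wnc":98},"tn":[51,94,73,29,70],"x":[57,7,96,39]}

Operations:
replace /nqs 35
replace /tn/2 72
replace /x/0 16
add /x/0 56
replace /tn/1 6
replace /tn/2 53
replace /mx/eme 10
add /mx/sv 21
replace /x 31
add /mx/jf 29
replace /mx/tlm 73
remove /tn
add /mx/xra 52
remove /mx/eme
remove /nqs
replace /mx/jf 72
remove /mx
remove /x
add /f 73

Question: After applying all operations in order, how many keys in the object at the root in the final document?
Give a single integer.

After op 1 (replace /nqs 35): {"mx":{"eme":52,"tlm":81,"u":23},"nqs":35,"tn":[51,94,73,29,70],"x":[57,7,96,39]}
After op 2 (replace /tn/2 72): {"mx":{"eme":52,"tlm":81,"u":23},"nqs":35,"tn":[51,94,72,29,70],"x":[57,7,96,39]}
After op 3 (replace /x/0 16): {"mx":{"eme":52,"tlm":81,"u":23},"nqs":35,"tn":[51,94,72,29,70],"x":[16,7,96,39]}
After op 4 (add /x/0 56): {"mx":{"eme":52,"tlm":81,"u":23},"nqs":35,"tn":[51,94,72,29,70],"x":[56,16,7,96,39]}
After op 5 (replace /tn/1 6): {"mx":{"eme":52,"tlm":81,"u":23},"nqs":35,"tn":[51,6,72,29,70],"x":[56,16,7,96,39]}
After op 6 (replace /tn/2 53): {"mx":{"eme":52,"tlm":81,"u":23},"nqs":35,"tn":[51,6,53,29,70],"x":[56,16,7,96,39]}
After op 7 (replace /mx/eme 10): {"mx":{"eme":10,"tlm":81,"u":23},"nqs":35,"tn":[51,6,53,29,70],"x":[56,16,7,96,39]}
After op 8 (add /mx/sv 21): {"mx":{"eme":10,"sv":21,"tlm":81,"u":23},"nqs":35,"tn":[51,6,53,29,70],"x":[56,16,7,96,39]}
After op 9 (replace /x 31): {"mx":{"eme":10,"sv":21,"tlm":81,"u":23},"nqs":35,"tn":[51,6,53,29,70],"x":31}
After op 10 (add /mx/jf 29): {"mx":{"eme":10,"jf":29,"sv":21,"tlm":81,"u":23},"nqs":35,"tn":[51,6,53,29,70],"x":31}
After op 11 (replace /mx/tlm 73): {"mx":{"eme":10,"jf":29,"sv":21,"tlm":73,"u":23},"nqs":35,"tn":[51,6,53,29,70],"x":31}
After op 12 (remove /tn): {"mx":{"eme":10,"jf":29,"sv":21,"tlm":73,"u":23},"nqs":35,"x":31}
After op 13 (add /mx/xra 52): {"mx":{"eme":10,"jf":29,"sv":21,"tlm":73,"u":23,"xra":52},"nqs":35,"x":31}
After op 14 (remove /mx/eme): {"mx":{"jf":29,"sv":21,"tlm":73,"u":23,"xra":52},"nqs":35,"x":31}
After op 15 (remove /nqs): {"mx":{"jf":29,"sv":21,"tlm":73,"u":23,"xra":52},"x":31}
After op 16 (replace /mx/jf 72): {"mx":{"jf":72,"sv":21,"tlm":73,"u":23,"xra":52},"x":31}
After op 17 (remove /mx): {"x":31}
After op 18 (remove /x): {}
After op 19 (add /f 73): {"f":73}
Size at the root: 1

Answer: 1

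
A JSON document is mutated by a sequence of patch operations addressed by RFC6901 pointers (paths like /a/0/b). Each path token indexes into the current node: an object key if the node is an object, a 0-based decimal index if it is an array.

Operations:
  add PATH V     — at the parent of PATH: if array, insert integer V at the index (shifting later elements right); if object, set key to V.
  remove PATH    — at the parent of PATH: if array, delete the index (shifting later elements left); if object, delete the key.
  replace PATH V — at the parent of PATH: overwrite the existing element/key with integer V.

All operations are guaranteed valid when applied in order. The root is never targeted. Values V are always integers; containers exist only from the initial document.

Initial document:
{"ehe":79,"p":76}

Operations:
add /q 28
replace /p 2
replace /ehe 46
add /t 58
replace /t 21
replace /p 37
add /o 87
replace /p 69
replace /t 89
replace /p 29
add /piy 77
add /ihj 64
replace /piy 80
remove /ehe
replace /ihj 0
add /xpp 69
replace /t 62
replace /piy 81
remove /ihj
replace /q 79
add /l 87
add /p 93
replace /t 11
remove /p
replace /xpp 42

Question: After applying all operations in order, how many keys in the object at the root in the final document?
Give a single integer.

Answer: 6

Derivation:
After op 1 (add /q 28): {"ehe":79,"p":76,"q":28}
After op 2 (replace /p 2): {"ehe":79,"p":2,"q":28}
After op 3 (replace /ehe 46): {"ehe":46,"p":2,"q":28}
After op 4 (add /t 58): {"ehe":46,"p":2,"q":28,"t":58}
After op 5 (replace /t 21): {"ehe":46,"p":2,"q":28,"t":21}
After op 6 (replace /p 37): {"ehe":46,"p":37,"q":28,"t":21}
After op 7 (add /o 87): {"ehe":46,"o":87,"p":37,"q":28,"t":21}
After op 8 (replace /p 69): {"ehe":46,"o":87,"p":69,"q":28,"t":21}
After op 9 (replace /t 89): {"ehe":46,"o":87,"p":69,"q":28,"t":89}
After op 10 (replace /p 29): {"ehe":46,"o":87,"p":29,"q":28,"t":89}
After op 11 (add /piy 77): {"ehe":46,"o":87,"p":29,"piy":77,"q":28,"t":89}
After op 12 (add /ihj 64): {"ehe":46,"ihj":64,"o":87,"p":29,"piy":77,"q":28,"t":89}
After op 13 (replace /piy 80): {"ehe":46,"ihj":64,"o":87,"p":29,"piy":80,"q":28,"t":89}
After op 14 (remove /ehe): {"ihj":64,"o":87,"p":29,"piy":80,"q":28,"t":89}
After op 15 (replace /ihj 0): {"ihj":0,"o":87,"p":29,"piy":80,"q":28,"t":89}
After op 16 (add /xpp 69): {"ihj":0,"o":87,"p":29,"piy":80,"q":28,"t":89,"xpp":69}
After op 17 (replace /t 62): {"ihj":0,"o":87,"p":29,"piy":80,"q":28,"t":62,"xpp":69}
After op 18 (replace /piy 81): {"ihj":0,"o":87,"p":29,"piy":81,"q":28,"t":62,"xpp":69}
After op 19 (remove /ihj): {"o":87,"p":29,"piy":81,"q":28,"t":62,"xpp":69}
After op 20 (replace /q 79): {"o":87,"p":29,"piy":81,"q":79,"t":62,"xpp":69}
After op 21 (add /l 87): {"l":87,"o":87,"p":29,"piy":81,"q":79,"t":62,"xpp":69}
After op 22 (add /p 93): {"l":87,"o":87,"p":93,"piy":81,"q":79,"t":62,"xpp":69}
After op 23 (replace /t 11): {"l":87,"o":87,"p":93,"piy":81,"q":79,"t":11,"xpp":69}
After op 24 (remove /p): {"l":87,"o":87,"piy":81,"q":79,"t":11,"xpp":69}
After op 25 (replace /xpp 42): {"l":87,"o":87,"piy":81,"q":79,"t":11,"xpp":42}
Size at the root: 6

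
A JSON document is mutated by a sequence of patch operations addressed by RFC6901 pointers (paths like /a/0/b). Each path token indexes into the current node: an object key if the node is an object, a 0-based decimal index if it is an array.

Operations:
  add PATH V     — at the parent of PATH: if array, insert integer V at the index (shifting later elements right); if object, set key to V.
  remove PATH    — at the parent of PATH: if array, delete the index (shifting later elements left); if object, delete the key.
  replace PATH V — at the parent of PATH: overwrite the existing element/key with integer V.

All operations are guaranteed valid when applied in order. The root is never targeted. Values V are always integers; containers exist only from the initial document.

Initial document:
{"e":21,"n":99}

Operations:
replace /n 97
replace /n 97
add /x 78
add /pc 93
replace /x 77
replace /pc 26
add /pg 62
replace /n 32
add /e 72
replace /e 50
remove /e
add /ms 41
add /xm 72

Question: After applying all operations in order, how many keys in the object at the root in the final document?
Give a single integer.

Answer: 6

Derivation:
After op 1 (replace /n 97): {"e":21,"n":97}
After op 2 (replace /n 97): {"e":21,"n":97}
After op 3 (add /x 78): {"e":21,"n":97,"x":78}
After op 4 (add /pc 93): {"e":21,"n":97,"pc":93,"x":78}
After op 5 (replace /x 77): {"e":21,"n":97,"pc":93,"x":77}
After op 6 (replace /pc 26): {"e":21,"n":97,"pc":26,"x":77}
After op 7 (add /pg 62): {"e":21,"n":97,"pc":26,"pg":62,"x":77}
After op 8 (replace /n 32): {"e":21,"n":32,"pc":26,"pg":62,"x":77}
After op 9 (add /e 72): {"e":72,"n":32,"pc":26,"pg":62,"x":77}
After op 10 (replace /e 50): {"e":50,"n":32,"pc":26,"pg":62,"x":77}
After op 11 (remove /e): {"n":32,"pc":26,"pg":62,"x":77}
After op 12 (add /ms 41): {"ms":41,"n":32,"pc":26,"pg":62,"x":77}
After op 13 (add /xm 72): {"ms":41,"n":32,"pc":26,"pg":62,"x":77,"xm":72}
Size at the root: 6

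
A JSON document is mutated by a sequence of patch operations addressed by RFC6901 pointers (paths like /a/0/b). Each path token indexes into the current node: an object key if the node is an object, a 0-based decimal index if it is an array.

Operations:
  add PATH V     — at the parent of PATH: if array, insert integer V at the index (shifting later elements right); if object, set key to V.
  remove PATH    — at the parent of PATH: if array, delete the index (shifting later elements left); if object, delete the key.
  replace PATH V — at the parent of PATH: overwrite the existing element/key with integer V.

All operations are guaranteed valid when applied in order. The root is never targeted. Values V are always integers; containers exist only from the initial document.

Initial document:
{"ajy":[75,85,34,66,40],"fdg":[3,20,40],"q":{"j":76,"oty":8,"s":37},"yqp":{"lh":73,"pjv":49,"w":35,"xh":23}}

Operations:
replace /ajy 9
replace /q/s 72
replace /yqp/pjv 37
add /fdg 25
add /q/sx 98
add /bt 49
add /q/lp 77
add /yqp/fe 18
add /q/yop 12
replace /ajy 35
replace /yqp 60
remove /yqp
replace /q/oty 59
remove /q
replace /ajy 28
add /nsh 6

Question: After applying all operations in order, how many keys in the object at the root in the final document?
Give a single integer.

Answer: 4

Derivation:
After op 1 (replace /ajy 9): {"ajy":9,"fdg":[3,20,40],"q":{"j":76,"oty":8,"s":37},"yqp":{"lh":73,"pjv":49,"w":35,"xh":23}}
After op 2 (replace /q/s 72): {"ajy":9,"fdg":[3,20,40],"q":{"j":76,"oty":8,"s":72},"yqp":{"lh":73,"pjv":49,"w":35,"xh":23}}
After op 3 (replace /yqp/pjv 37): {"ajy":9,"fdg":[3,20,40],"q":{"j":76,"oty":8,"s":72},"yqp":{"lh":73,"pjv":37,"w":35,"xh":23}}
After op 4 (add /fdg 25): {"ajy":9,"fdg":25,"q":{"j":76,"oty":8,"s":72},"yqp":{"lh":73,"pjv":37,"w":35,"xh":23}}
After op 5 (add /q/sx 98): {"ajy":9,"fdg":25,"q":{"j":76,"oty":8,"s":72,"sx":98},"yqp":{"lh":73,"pjv":37,"w":35,"xh":23}}
After op 6 (add /bt 49): {"ajy":9,"bt":49,"fdg":25,"q":{"j":76,"oty":8,"s":72,"sx":98},"yqp":{"lh":73,"pjv":37,"w":35,"xh":23}}
After op 7 (add /q/lp 77): {"ajy":9,"bt":49,"fdg":25,"q":{"j":76,"lp":77,"oty":8,"s":72,"sx":98},"yqp":{"lh":73,"pjv":37,"w":35,"xh":23}}
After op 8 (add /yqp/fe 18): {"ajy":9,"bt":49,"fdg":25,"q":{"j":76,"lp":77,"oty":8,"s":72,"sx":98},"yqp":{"fe":18,"lh":73,"pjv":37,"w":35,"xh":23}}
After op 9 (add /q/yop 12): {"ajy":9,"bt":49,"fdg":25,"q":{"j":76,"lp":77,"oty":8,"s":72,"sx":98,"yop":12},"yqp":{"fe":18,"lh":73,"pjv":37,"w":35,"xh":23}}
After op 10 (replace /ajy 35): {"ajy":35,"bt":49,"fdg":25,"q":{"j":76,"lp":77,"oty":8,"s":72,"sx":98,"yop":12},"yqp":{"fe":18,"lh":73,"pjv":37,"w":35,"xh":23}}
After op 11 (replace /yqp 60): {"ajy":35,"bt":49,"fdg":25,"q":{"j":76,"lp":77,"oty":8,"s":72,"sx":98,"yop":12},"yqp":60}
After op 12 (remove /yqp): {"ajy":35,"bt":49,"fdg":25,"q":{"j":76,"lp":77,"oty":8,"s":72,"sx":98,"yop":12}}
After op 13 (replace /q/oty 59): {"ajy":35,"bt":49,"fdg":25,"q":{"j":76,"lp":77,"oty":59,"s":72,"sx":98,"yop":12}}
After op 14 (remove /q): {"ajy":35,"bt":49,"fdg":25}
After op 15 (replace /ajy 28): {"ajy":28,"bt":49,"fdg":25}
After op 16 (add /nsh 6): {"ajy":28,"bt":49,"fdg":25,"nsh":6}
Size at the root: 4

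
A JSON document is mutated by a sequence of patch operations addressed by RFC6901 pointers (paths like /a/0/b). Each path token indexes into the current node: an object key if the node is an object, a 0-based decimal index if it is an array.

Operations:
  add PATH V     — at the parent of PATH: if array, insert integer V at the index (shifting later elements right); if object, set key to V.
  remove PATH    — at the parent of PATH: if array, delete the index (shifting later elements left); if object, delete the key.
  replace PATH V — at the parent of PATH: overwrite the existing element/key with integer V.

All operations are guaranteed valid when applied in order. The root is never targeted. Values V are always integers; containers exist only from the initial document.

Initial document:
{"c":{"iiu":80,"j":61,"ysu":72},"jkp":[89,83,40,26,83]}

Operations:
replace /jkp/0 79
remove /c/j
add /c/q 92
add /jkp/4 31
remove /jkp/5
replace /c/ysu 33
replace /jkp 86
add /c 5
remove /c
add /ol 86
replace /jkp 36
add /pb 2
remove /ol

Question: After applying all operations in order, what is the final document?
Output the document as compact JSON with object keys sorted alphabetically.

After op 1 (replace /jkp/0 79): {"c":{"iiu":80,"j":61,"ysu":72},"jkp":[79,83,40,26,83]}
After op 2 (remove /c/j): {"c":{"iiu":80,"ysu":72},"jkp":[79,83,40,26,83]}
After op 3 (add /c/q 92): {"c":{"iiu":80,"q":92,"ysu":72},"jkp":[79,83,40,26,83]}
After op 4 (add /jkp/4 31): {"c":{"iiu":80,"q":92,"ysu":72},"jkp":[79,83,40,26,31,83]}
After op 5 (remove /jkp/5): {"c":{"iiu":80,"q":92,"ysu":72},"jkp":[79,83,40,26,31]}
After op 6 (replace /c/ysu 33): {"c":{"iiu":80,"q":92,"ysu":33},"jkp":[79,83,40,26,31]}
After op 7 (replace /jkp 86): {"c":{"iiu":80,"q":92,"ysu":33},"jkp":86}
After op 8 (add /c 5): {"c":5,"jkp":86}
After op 9 (remove /c): {"jkp":86}
After op 10 (add /ol 86): {"jkp":86,"ol":86}
After op 11 (replace /jkp 36): {"jkp":36,"ol":86}
After op 12 (add /pb 2): {"jkp":36,"ol":86,"pb":2}
After op 13 (remove /ol): {"jkp":36,"pb":2}

Answer: {"jkp":36,"pb":2}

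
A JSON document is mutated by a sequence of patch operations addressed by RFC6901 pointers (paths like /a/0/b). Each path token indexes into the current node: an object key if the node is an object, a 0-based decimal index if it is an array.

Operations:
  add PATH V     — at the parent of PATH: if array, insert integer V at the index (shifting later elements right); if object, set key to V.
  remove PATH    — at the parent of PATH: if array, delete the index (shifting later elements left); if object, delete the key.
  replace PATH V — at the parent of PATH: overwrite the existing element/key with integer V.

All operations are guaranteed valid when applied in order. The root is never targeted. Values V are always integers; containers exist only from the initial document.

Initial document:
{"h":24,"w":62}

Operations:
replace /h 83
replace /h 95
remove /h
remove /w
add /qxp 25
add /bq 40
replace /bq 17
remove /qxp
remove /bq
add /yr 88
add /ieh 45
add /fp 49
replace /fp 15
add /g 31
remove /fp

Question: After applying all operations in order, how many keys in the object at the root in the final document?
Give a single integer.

After op 1 (replace /h 83): {"h":83,"w":62}
After op 2 (replace /h 95): {"h":95,"w":62}
After op 3 (remove /h): {"w":62}
After op 4 (remove /w): {}
After op 5 (add /qxp 25): {"qxp":25}
After op 6 (add /bq 40): {"bq":40,"qxp":25}
After op 7 (replace /bq 17): {"bq":17,"qxp":25}
After op 8 (remove /qxp): {"bq":17}
After op 9 (remove /bq): {}
After op 10 (add /yr 88): {"yr":88}
After op 11 (add /ieh 45): {"ieh":45,"yr":88}
After op 12 (add /fp 49): {"fp":49,"ieh":45,"yr":88}
After op 13 (replace /fp 15): {"fp":15,"ieh":45,"yr":88}
After op 14 (add /g 31): {"fp":15,"g":31,"ieh":45,"yr":88}
After op 15 (remove /fp): {"g":31,"ieh":45,"yr":88}
Size at the root: 3

Answer: 3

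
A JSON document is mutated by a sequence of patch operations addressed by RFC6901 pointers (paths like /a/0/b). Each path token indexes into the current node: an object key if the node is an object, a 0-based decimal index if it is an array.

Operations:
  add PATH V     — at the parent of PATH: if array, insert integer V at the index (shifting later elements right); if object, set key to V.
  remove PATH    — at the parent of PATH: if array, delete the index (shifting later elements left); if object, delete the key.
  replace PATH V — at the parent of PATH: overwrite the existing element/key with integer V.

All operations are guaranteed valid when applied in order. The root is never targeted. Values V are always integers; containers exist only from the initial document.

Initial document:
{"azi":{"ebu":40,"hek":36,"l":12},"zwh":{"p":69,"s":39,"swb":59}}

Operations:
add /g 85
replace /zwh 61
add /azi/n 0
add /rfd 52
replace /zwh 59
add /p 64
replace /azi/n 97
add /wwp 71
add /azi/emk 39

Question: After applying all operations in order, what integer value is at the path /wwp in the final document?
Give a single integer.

Answer: 71

Derivation:
After op 1 (add /g 85): {"azi":{"ebu":40,"hek":36,"l":12},"g":85,"zwh":{"p":69,"s":39,"swb":59}}
After op 2 (replace /zwh 61): {"azi":{"ebu":40,"hek":36,"l":12},"g":85,"zwh":61}
After op 3 (add /azi/n 0): {"azi":{"ebu":40,"hek":36,"l":12,"n":0},"g":85,"zwh":61}
After op 4 (add /rfd 52): {"azi":{"ebu":40,"hek":36,"l":12,"n":0},"g":85,"rfd":52,"zwh":61}
After op 5 (replace /zwh 59): {"azi":{"ebu":40,"hek":36,"l":12,"n":0},"g":85,"rfd":52,"zwh":59}
After op 6 (add /p 64): {"azi":{"ebu":40,"hek":36,"l":12,"n":0},"g":85,"p":64,"rfd":52,"zwh":59}
After op 7 (replace /azi/n 97): {"azi":{"ebu":40,"hek":36,"l":12,"n":97},"g":85,"p":64,"rfd":52,"zwh":59}
After op 8 (add /wwp 71): {"azi":{"ebu":40,"hek":36,"l":12,"n":97},"g":85,"p":64,"rfd":52,"wwp":71,"zwh":59}
After op 9 (add /azi/emk 39): {"azi":{"ebu":40,"emk":39,"hek":36,"l":12,"n":97},"g":85,"p":64,"rfd":52,"wwp":71,"zwh":59}
Value at /wwp: 71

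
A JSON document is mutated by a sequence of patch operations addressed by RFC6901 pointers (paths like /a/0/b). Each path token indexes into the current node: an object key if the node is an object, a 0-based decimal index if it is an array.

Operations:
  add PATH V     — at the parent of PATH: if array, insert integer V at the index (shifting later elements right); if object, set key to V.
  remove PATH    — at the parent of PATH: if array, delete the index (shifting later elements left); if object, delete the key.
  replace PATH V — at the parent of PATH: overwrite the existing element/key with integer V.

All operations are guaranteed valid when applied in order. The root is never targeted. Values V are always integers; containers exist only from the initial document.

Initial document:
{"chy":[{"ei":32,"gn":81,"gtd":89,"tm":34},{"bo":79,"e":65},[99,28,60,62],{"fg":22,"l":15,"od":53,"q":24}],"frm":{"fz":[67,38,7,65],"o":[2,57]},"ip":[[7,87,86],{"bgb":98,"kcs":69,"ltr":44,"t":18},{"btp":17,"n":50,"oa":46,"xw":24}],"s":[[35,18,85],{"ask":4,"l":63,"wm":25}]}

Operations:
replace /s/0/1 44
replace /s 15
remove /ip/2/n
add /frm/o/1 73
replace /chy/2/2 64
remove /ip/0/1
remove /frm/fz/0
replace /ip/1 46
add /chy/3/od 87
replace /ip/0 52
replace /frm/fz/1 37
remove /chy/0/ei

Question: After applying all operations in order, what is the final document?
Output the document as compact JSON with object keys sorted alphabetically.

After op 1 (replace /s/0/1 44): {"chy":[{"ei":32,"gn":81,"gtd":89,"tm":34},{"bo":79,"e":65},[99,28,60,62],{"fg":22,"l":15,"od":53,"q":24}],"frm":{"fz":[67,38,7,65],"o":[2,57]},"ip":[[7,87,86],{"bgb":98,"kcs":69,"ltr":44,"t":18},{"btp":17,"n":50,"oa":46,"xw":24}],"s":[[35,44,85],{"ask":4,"l":63,"wm":25}]}
After op 2 (replace /s 15): {"chy":[{"ei":32,"gn":81,"gtd":89,"tm":34},{"bo":79,"e":65},[99,28,60,62],{"fg":22,"l":15,"od":53,"q":24}],"frm":{"fz":[67,38,7,65],"o":[2,57]},"ip":[[7,87,86],{"bgb":98,"kcs":69,"ltr":44,"t":18},{"btp":17,"n":50,"oa":46,"xw":24}],"s":15}
After op 3 (remove /ip/2/n): {"chy":[{"ei":32,"gn":81,"gtd":89,"tm":34},{"bo":79,"e":65},[99,28,60,62],{"fg":22,"l":15,"od":53,"q":24}],"frm":{"fz":[67,38,7,65],"o":[2,57]},"ip":[[7,87,86],{"bgb":98,"kcs":69,"ltr":44,"t":18},{"btp":17,"oa":46,"xw":24}],"s":15}
After op 4 (add /frm/o/1 73): {"chy":[{"ei":32,"gn":81,"gtd":89,"tm":34},{"bo":79,"e":65},[99,28,60,62],{"fg":22,"l":15,"od":53,"q":24}],"frm":{"fz":[67,38,7,65],"o":[2,73,57]},"ip":[[7,87,86],{"bgb":98,"kcs":69,"ltr":44,"t":18},{"btp":17,"oa":46,"xw":24}],"s":15}
After op 5 (replace /chy/2/2 64): {"chy":[{"ei":32,"gn":81,"gtd":89,"tm":34},{"bo":79,"e":65},[99,28,64,62],{"fg":22,"l":15,"od":53,"q":24}],"frm":{"fz":[67,38,7,65],"o":[2,73,57]},"ip":[[7,87,86],{"bgb":98,"kcs":69,"ltr":44,"t":18},{"btp":17,"oa":46,"xw":24}],"s":15}
After op 6 (remove /ip/0/1): {"chy":[{"ei":32,"gn":81,"gtd":89,"tm":34},{"bo":79,"e":65},[99,28,64,62],{"fg":22,"l":15,"od":53,"q":24}],"frm":{"fz":[67,38,7,65],"o":[2,73,57]},"ip":[[7,86],{"bgb":98,"kcs":69,"ltr":44,"t":18},{"btp":17,"oa":46,"xw":24}],"s":15}
After op 7 (remove /frm/fz/0): {"chy":[{"ei":32,"gn":81,"gtd":89,"tm":34},{"bo":79,"e":65},[99,28,64,62],{"fg":22,"l":15,"od":53,"q":24}],"frm":{"fz":[38,7,65],"o":[2,73,57]},"ip":[[7,86],{"bgb":98,"kcs":69,"ltr":44,"t":18},{"btp":17,"oa":46,"xw":24}],"s":15}
After op 8 (replace /ip/1 46): {"chy":[{"ei":32,"gn":81,"gtd":89,"tm":34},{"bo":79,"e":65},[99,28,64,62],{"fg":22,"l":15,"od":53,"q":24}],"frm":{"fz":[38,7,65],"o":[2,73,57]},"ip":[[7,86],46,{"btp":17,"oa":46,"xw":24}],"s":15}
After op 9 (add /chy/3/od 87): {"chy":[{"ei":32,"gn":81,"gtd":89,"tm":34},{"bo":79,"e":65},[99,28,64,62],{"fg":22,"l":15,"od":87,"q":24}],"frm":{"fz":[38,7,65],"o":[2,73,57]},"ip":[[7,86],46,{"btp":17,"oa":46,"xw":24}],"s":15}
After op 10 (replace /ip/0 52): {"chy":[{"ei":32,"gn":81,"gtd":89,"tm":34},{"bo":79,"e":65},[99,28,64,62],{"fg":22,"l":15,"od":87,"q":24}],"frm":{"fz":[38,7,65],"o":[2,73,57]},"ip":[52,46,{"btp":17,"oa":46,"xw":24}],"s":15}
After op 11 (replace /frm/fz/1 37): {"chy":[{"ei":32,"gn":81,"gtd":89,"tm":34},{"bo":79,"e":65},[99,28,64,62],{"fg":22,"l":15,"od":87,"q":24}],"frm":{"fz":[38,37,65],"o":[2,73,57]},"ip":[52,46,{"btp":17,"oa":46,"xw":24}],"s":15}
After op 12 (remove /chy/0/ei): {"chy":[{"gn":81,"gtd":89,"tm":34},{"bo":79,"e":65},[99,28,64,62],{"fg":22,"l":15,"od":87,"q":24}],"frm":{"fz":[38,37,65],"o":[2,73,57]},"ip":[52,46,{"btp":17,"oa":46,"xw":24}],"s":15}

Answer: {"chy":[{"gn":81,"gtd":89,"tm":34},{"bo":79,"e":65},[99,28,64,62],{"fg":22,"l":15,"od":87,"q":24}],"frm":{"fz":[38,37,65],"o":[2,73,57]},"ip":[52,46,{"btp":17,"oa":46,"xw":24}],"s":15}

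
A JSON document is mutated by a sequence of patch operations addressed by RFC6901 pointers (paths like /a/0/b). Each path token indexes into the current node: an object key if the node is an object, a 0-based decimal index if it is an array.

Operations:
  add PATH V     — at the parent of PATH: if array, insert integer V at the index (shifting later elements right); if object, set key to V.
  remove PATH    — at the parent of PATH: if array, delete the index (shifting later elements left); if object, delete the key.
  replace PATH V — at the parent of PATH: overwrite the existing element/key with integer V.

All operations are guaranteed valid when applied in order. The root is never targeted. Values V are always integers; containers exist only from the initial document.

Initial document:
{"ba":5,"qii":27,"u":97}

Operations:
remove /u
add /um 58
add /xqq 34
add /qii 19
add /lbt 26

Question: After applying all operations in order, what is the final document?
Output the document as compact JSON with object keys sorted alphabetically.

After op 1 (remove /u): {"ba":5,"qii":27}
After op 2 (add /um 58): {"ba":5,"qii":27,"um":58}
After op 3 (add /xqq 34): {"ba":5,"qii":27,"um":58,"xqq":34}
After op 4 (add /qii 19): {"ba":5,"qii":19,"um":58,"xqq":34}
After op 5 (add /lbt 26): {"ba":5,"lbt":26,"qii":19,"um":58,"xqq":34}

Answer: {"ba":5,"lbt":26,"qii":19,"um":58,"xqq":34}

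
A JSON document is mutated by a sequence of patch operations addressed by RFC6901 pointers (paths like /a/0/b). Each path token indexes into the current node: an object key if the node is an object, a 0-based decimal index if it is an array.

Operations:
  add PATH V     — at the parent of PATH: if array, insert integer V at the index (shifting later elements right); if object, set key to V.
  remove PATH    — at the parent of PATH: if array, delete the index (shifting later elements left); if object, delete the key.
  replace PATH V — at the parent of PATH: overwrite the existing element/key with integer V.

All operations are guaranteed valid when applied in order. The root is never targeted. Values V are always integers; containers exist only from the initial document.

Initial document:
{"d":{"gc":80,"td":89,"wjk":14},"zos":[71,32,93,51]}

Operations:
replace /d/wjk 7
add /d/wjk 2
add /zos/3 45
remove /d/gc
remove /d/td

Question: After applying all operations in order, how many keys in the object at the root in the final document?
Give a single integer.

Answer: 2

Derivation:
After op 1 (replace /d/wjk 7): {"d":{"gc":80,"td":89,"wjk":7},"zos":[71,32,93,51]}
After op 2 (add /d/wjk 2): {"d":{"gc":80,"td":89,"wjk":2},"zos":[71,32,93,51]}
After op 3 (add /zos/3 45): {"d":{"gc":80,"td":89,"wjk":2},"zos":[71,32,93,45,51]}
After op 4 (remove /d/gc): {"d":{"td":89,"wjk":2},"zos":[71,32,93,45,51]}
After op 5 (remove /d/td): {"d":{"wjk":2},"zos":[71,32,93,45,51]}
Size at the root: 2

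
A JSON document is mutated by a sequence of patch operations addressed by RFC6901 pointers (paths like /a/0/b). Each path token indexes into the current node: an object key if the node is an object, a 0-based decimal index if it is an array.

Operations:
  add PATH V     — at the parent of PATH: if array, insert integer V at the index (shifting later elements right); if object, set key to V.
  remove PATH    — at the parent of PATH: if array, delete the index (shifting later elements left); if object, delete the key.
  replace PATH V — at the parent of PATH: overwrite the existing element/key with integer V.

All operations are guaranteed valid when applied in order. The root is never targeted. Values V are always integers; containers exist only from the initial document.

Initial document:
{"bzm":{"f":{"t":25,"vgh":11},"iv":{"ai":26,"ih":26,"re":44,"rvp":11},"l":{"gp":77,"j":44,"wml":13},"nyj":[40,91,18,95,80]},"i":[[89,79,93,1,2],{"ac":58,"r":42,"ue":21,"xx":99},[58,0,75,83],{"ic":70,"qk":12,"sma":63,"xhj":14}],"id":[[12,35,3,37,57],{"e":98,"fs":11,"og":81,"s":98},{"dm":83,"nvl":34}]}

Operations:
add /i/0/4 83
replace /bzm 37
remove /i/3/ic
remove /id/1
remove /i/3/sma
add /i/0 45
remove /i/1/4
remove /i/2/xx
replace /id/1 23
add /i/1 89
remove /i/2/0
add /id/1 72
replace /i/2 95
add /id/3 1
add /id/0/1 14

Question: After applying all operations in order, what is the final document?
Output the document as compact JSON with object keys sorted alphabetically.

Answer: {"bzm":37,"i":[45,89,95,{"ac":58,"r":42,"ue":21},[58,0,75,83],{"qk":12,"xhj":14}],"id":[[12,14,35,3,37,57],72,23,1]}

Derivation:
After op 1 (add /i/0/4 83): {"bzm":{"f":{"t":25,"vgh":11},"iv":{"ai":26,"ih":26,"re":44,"rvp":11},"l":{"gp":77,"j":44,"wml":13},"nyj":[40,91,18,95,80]},"i":[[89,79,93,1,83,2],{"ac":58,"r":42,"ue":21,"xx":99},[58,0,75,83],{"ic":70,"qk":12,"sma":63,"xhj":14}],"id":[[12,35,3,37,57],{"e":98,"fs":11,"og":81,"s":98},{"dm":83,"nvl":34}]}
After op 2 (replace /bzm 37): {"bzm":37,"i":[[89,79,93,1,83,2],{"ac":58,"r":42,"ue":21,"xx":99},[58,0,75,83],{"ic":70,"qk":12,"sma":63,"xhj":14}],"id":[[12,35,3,37,57],{"e":98,"fs":11,"og":81,"s":98},{"dm":83,"nvl":34}]}
After op 3 (remove /i/3/ic): {"bzm":37,"i":[[89,79,93,1,83,2],{"ac":58,"r":42,"ue":21,"xx":99},[58,0,75,83],{"qk":12,"sma":63,"xhj":14}],"id":[[12,35,3,37,57],{"e":98,"fs":11,"og":81,"s":98},{"dm":83,"nvl":34}]}
After op 4 (remove /id/1): {"bzm":37,"i":[[89,79,93,1,83,2],{"ac":58,"r":42,"ue":21,"xx":99},[58,0,75,83],{"qk":12,"sma":63,"xhj":14}],"id":[[12,35,3,37,57],{"dm":83,"nvl":34}]}
After op 5 (remove /i/3/sma): {"bzm":37,"i":[[89,79,93,1,83,2],{"ac":58,"r":42,"ue":21,"xx":99},[58,0,75,83],{"qk":12,"xhj":14}],"id":[[12,35,3,37,57],{"dm":83,"nvl":34}]}
After op 6 (add /i/0 45): {"bzm":37,"i":[45,[89,79,93,1,83,2],{"ac":58,"r":42,"ue":21,"xx":99},[58,0,75,83],{"qk":12,"xhj":14}],"id":[[12,35,3,37,57],{"dm":83,"nvl":34}]}
After op 7 (remove /i/1/4): {"bzm":37,"i":[45,[89,79,93,1,2],{"ac":58,"r":42,"ue":21,"xx":99},[58,0,75,83],{"qk":12,"xhj":14}],"id":[[12,35,3,37,57],{"dm":83,"nvl":34}]}
After op 8 (remove /i/2/xx): {"bzm":37,"i":[45,[89,79,93,1,2],{"ac":58,"r":42,"ue":21},[58,0,75,83],{"qk":12,"xhj":14}],"id":[[12,35,3,37,57],{"dm":83,"nvl":34}]}
After op 9 (replace /id/1 23): {"bzm":37,"i":[45,[89,79,93,1,2],{"ac":58,"r":42,"ue":21},[58,0,75,83],{"qk":12,"xhj":14}],"id":[[12,35,3,37,57],23]}
After op 10 (add /i/1 89): {"bzm":37,"i":[45,89,[89,79,93,1,2],{"ac":58,"r":42,"ue":21},[58,0,75,83],{"qk":12,"xhj":14}],"id":[[12,35,3,37,57],23]}
After op 11 (remove /i/2/0): {"bzm":37,"i":[45,89,[79,93,1,2],{"ac":58,"r":42,"ue":21},[58,0,75,83],{"qk":12,"xhj":14}],"id":[[12,35,3,37,57],23]}
After op 12 (add /id/1 72): {"bzm":37,"i":[45,89,[79,93,1,2],{"ac":58,"r":42,"ue":21},[58,0,75,83],{"qk":12,"xhj":14}],"id":[[12,35,3,37,57],72,23]}
After op 13 (replace /i/2 95): {"bzm":37,"i":[45,89,95,{"ac":58,"r":42,"ue":21},[58,0,75,83],{"qk":12,"xhj":14}],"id":[[12,35,3,37,57],72,23]}
After op 14 (add /id/3 1): {"bzm":37,"i":[45,89,95,{"ac":58,"r":42,"ue":21},[58,0,75,83],{"qk":12,"xhj":14}],"id":[[12,35,3,37,57],72,23,1]}
After op 15 (add /id/0/1 14): {"bzm":37,"i":[45,89,95,{"ac":58,"r":42,"ue":21},[58,0,75,83],{"qk":12,"xhj":14}],"id":[[12,14,35,3,37,57],72,23,1]}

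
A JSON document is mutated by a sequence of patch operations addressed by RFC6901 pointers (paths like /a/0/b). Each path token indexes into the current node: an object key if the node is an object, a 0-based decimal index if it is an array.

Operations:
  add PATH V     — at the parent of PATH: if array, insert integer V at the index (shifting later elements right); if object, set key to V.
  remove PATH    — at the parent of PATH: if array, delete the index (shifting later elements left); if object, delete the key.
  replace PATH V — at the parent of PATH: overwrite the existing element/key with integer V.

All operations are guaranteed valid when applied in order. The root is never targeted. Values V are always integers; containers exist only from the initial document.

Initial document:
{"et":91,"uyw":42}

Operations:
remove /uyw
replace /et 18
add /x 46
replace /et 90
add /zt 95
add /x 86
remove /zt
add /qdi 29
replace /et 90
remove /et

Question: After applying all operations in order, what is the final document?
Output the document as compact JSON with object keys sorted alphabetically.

After op 1 (remove /uyw): {"et":91}
After op 2 (replace /et 18): {"et":18}
After op 3 (add /x 46): {"et":18,"x":46}
After op 4 (replace /et 90): {"et":90,"x":46}
After op 5 (add /zt 95): {"et":90,"x":46,"zt":95}
After op 6 (add /x 86): {"et":90,"x":86,"zt":95}
After op 7 (remove /zt): {"et":90,"x":86}
After op 8 (add /qdi 29): {"et":90,"qdi":29,"x":86}
After op 9 (replace /et 90): {"et":90,"qdi":29,"x":86}
After op 10 (remove /et): {"qdi":29,"x":86}

Answer: {"qdi":29,"x":86}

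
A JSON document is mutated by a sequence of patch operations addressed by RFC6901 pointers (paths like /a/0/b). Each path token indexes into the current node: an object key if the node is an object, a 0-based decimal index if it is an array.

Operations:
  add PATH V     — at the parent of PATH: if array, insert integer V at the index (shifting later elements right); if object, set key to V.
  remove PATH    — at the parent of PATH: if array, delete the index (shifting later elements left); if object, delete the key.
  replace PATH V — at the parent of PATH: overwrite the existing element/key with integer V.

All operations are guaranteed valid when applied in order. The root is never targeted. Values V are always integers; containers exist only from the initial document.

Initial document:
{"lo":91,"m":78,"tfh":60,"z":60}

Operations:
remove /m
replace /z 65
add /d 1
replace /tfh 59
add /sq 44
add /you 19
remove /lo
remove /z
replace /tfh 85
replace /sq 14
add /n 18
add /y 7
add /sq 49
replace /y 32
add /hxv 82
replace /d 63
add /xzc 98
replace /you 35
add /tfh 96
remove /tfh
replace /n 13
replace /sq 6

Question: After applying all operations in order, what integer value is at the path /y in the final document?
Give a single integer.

After op 1 (remove /m): {"lo":91,"tfh":60,"z":60}
After op 2 (replace /z 65): {"lo":91,"tfh":60,"z":65}
After op 3 (add /d 1): {"d":1,"lo":91,"tfh":60,"z":65}
After op 4 (replace /tfh 59): {"d":1,"lo":91,"tfh":59,"z":65}
After op 5 (add /sq 44): {"d":1,"lo":91,"sq":44,"tfh":59,"z":65}
After op 6 (add /you 19): {"d":1,"lo":91,"sq":44,"tfh":59,"you":19,"z":65}
After op 7 (remove /lo): {"d":1,"sq":44,"tfh":59,"you":19,"z":65}
After op 8 (remove /z): {"d":1,"sq":44,"tfh":59,"you":19}
After op 9 (replace /tfh 85): {"d":1,"sq":44,"tfh":85,"you":19}
After op 10 (replace /sq 14): {"d":1,"sq":14,"tfh":85,"you":19}
After op 11 (add /n 18): {"d":1,"n":18,"sq":14,"tfh":85,"you":19}
After op 12 (add /y 7): {"d":1,"n":18,"sq":14,"tfh":85,"y":7,"you":19}
After op 13 (add /sq 49): {"d":1,"n":18,"sq":49,"tfh":85,"y":7,"you":19}
After op 14 (replace /y 32): {"d":1,"n":18,"sq":49,"tfh":85,"y":32,"you":19}
After op 15 (add /hxv 82): {"d":1,"hxv":82,"n":18,"sq":49,"tfh":85,"y":32,"you":19}
After op 16 (replace /d 63): {"d":63,"hxv":82,"n":18,"sq":49,"tfh":85,"y":32,"you":19}
After op 17 (add /xzc 98): {"d":63,"hxv":82,"n":18,"sq":49,"tfh":85,"xzc":98,"y":32,"you":19}
After op 18 (replace /you 35): {"d":63,"hxv":82,"n":18,"sq":49,"tfh":85,"xzc":98,"y":32,"you":35}
After op 19 (add /tfh 96): {"d":63,"hxv":82,"n":18,"sq":49,"tfh":96,"xzc":98,"y":32,"you":35}
After op 20 (remove /tfh): {"d":63,"hxv":82,"n":18,"sq":49,"xzc":98,"y":32,"you":35}
After op 21 (replace /n 13): {"d":63,"hxv":82,"n":13,"sq":49,"xzc":98,"y":32,"you":35}
After op 22 (replace /sq 6): {"d":63,"hxv":82,"n":13,"sq":6,"xzc":98,"y":32,"you":35}
Value at /y: 32

Answer: 32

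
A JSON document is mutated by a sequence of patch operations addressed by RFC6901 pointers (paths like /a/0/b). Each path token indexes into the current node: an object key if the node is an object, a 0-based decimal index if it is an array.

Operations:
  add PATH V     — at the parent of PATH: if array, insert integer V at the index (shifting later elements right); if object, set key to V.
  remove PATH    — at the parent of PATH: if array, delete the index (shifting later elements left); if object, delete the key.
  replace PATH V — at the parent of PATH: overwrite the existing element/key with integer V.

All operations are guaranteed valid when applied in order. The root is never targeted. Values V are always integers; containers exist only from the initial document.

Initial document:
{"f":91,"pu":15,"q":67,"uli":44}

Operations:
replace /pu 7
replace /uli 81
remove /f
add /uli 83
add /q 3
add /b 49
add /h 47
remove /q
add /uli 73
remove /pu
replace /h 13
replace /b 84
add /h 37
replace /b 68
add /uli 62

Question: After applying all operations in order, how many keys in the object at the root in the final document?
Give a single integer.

Answer: 3

Derivation:
After op 1 (replace /pu 7): {"f":91,"pu":7,"q":67,"uli":44}
After op 2 (replace /uli 81): {"f":91,"pu":7,"q":67,"uli":81}
After op 3 (remove /f): {"pu":7,"q":67,"uli":81}
After op 4 (add /uli 83): {"pu":7,"q":67,"uli":83}
After op 5 (add /q 3): {"pu":7,"q":3,"uli":83}
After op 6 (add /b 49): {"b":49,"pu":7,"q":3,"uli":83}
After op 7 (add /h 47): {"b":49,"h":47,"pu":7,"q":3,"uli":83}
After op 8 (remove /q): {"b":49,"h":47,"pu":7,"uli":83}
After op 9 (add /uli 73): {"b":49,"h":47,"pu":7,"uli":73}
After op 10 (remove /pu): {"b":49,"h":47,"uli":73}
After op 11 (replace /h 13): {"b":49,"h":13,"uli":73}
After op 12 (replace /b 84): {"b":84,"h":13,"uli":73}
After op 13 (add /h 37): {"b":84,"h":37,"uli":73}
After op 14 (replace /b 68): {"b":68,"h":37,"uli":73}
After op 15 (add /uli 62): {"b":68,"h":37,"uli":62}
Size at the root: 3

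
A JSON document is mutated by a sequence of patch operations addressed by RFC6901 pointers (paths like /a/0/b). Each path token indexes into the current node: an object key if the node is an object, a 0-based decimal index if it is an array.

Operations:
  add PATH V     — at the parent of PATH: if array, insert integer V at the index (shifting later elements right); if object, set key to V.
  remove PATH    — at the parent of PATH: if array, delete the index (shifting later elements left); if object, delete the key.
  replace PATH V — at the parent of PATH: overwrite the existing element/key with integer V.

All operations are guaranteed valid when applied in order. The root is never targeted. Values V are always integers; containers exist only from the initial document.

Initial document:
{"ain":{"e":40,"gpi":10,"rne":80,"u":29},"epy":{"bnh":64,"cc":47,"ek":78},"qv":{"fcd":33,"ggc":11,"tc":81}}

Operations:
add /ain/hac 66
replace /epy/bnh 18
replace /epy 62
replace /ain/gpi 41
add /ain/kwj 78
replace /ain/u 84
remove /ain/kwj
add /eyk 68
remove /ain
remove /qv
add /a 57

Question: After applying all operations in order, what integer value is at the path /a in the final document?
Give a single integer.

After op 1 (add /ain/hac 66): {"ain":{"e":40,"gpi":10,"hac":66,"rne":80,"u":29},"epy":{"bnh":64,"cc":47,"ek":78},"qv":{"fcd":33,"ggc":11,"tc":81}}
After op 2 (replace /epy/bnh 18): {"ain":{"e":40,"gpi":10,"hac":66,"rne":80,"u":29},"epy":{"bnh":18,"cc":47,"ek":78},"qv":{"fcd":33,"ggc":11,"tc":81}}
After op 3 (replace /epy 62): {"ain":{"e":40,"gpi":10,"hac":66,"rne":80,"u":29},"epy":62,"qv":{"fcd":33,"ggc":11,"tc":81}}
After op 4 (replace /ain/gpi 41): {"ain":{"e":40,"gpi":41,"hac":66,"rne":80,"u":29},"epy":62,"qv":{"fcd":33,"ggc":11,"tc":81}}
After op 5 (add /ain/kwj 78): {"ain":{"e":40,"gpi":41,"hac":66,"kwj":78,"rne":80,"u":29},"epy":62,"qv":{"fcd":33,"ggc":11,"tc":81}}
After op 6 (replace /ain/u 84): {"ain":{"e":40,"gpi":41,"hac":66,"kwj":78,"rne":80,"u":84},"epy":62,"qv":{"fcd":33,"ggc":11,"tc":81}}
After op 7 (remove /ain/kwj): {"ain":{"e":40,"gpi":41,"hac":66,"rne":80,"u":84},"epy":62,"qv":{"fcd":33,"ggc":11,"tc":81}}
After op 8 (add /eyk 68): {"ain":{"e":40,"gpi":41,"hac":66,"rne":80,"u":84},"epy":62,"eyk":68,"qv":{"fcd":33,"ggc":11,"tc":81}}
After op 9 (remove /ain): {"epy":62,"eyk":68,"qv":{"fcd":33,"ggc":11,"tc":81}}
After op 10 (remove /qv): {"epy":62,"eyk":68}
After op 11 (add /a 57): {"a":57,"epy":62,"eyk":68}
Value at /a: 57

Answer: 57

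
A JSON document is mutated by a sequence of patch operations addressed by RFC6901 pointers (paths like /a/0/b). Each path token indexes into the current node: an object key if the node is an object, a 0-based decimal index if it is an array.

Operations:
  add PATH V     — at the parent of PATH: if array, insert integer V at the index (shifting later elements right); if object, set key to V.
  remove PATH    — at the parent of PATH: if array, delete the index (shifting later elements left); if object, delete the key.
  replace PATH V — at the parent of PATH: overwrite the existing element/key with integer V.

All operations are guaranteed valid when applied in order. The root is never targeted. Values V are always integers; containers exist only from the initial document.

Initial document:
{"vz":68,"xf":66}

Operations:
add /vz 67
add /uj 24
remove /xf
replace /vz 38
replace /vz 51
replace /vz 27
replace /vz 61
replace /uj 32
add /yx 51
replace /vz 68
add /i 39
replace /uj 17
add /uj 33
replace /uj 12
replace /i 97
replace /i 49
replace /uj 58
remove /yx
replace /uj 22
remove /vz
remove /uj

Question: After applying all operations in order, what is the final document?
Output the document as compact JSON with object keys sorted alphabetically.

After op 1 (add /vz 67): {"vz":67,"xf":66}
After op 2 (add /uj 24): {"uj":24,"vz":67,"xf":66}
After op 3 (remove /xf): {"uj":24,"vz":67}
After op 4 (replace /vz 38): {"uj":24,"vz":38}
After op 5 (replace /vz 51): {"uj":24,"vz":51}
After op 6 (replace /vz 27): {"uj":24,"vz":27}
After op 7 (replace /vz 61): {"uj":24,"vz":61}
After op 8 (replace /uj 32): {"uj":32,"vz":61}
After op 9 (add /yx 51): {"uj":32,"vz":61,"yx":51}
After op 10 (replace /vz 68): {"uj":32,"vz":68,"yx":51}
After op 11 (add /i 39): {"i":39,"uj":32,"vz":68,"yx":51}
After op 12 (replace /uj 17): {"i":39,"uj":17,"vz":68,"yx":51}
After op 13 (add /uj 33): {"i":39,"uj":33,"vz":68,"yx":51}
After op 14 (replace /uj 12): {"i":39,"uj":12,"vz":68,"yx":51}
After op 15 (replace /i 97): {"i":97,"uj":12,"vz":68,"yx":51}
After op 16 (replace /i 49): {"i":49,"uj":12,"vz":68,"yx":51}
After op 17 (replace /uj 58): {"i":49,"uj":58,"vz":68,"yx":51}
After op 18 (remove /yx): {"i":49,"uj":58,"vz":68}
After op 19 (replace /uj 22): {"i":49,"uj":22,"vz":68}
After op 20 (remove /vz): {"i":49,"uj":22}
After op 21 (remove /uj): {"i":49}

Answer: {"i":49}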